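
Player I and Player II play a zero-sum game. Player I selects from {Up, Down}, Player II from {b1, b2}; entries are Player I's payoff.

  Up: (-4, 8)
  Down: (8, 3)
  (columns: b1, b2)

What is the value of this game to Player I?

Row minima: Up → -4, Down → 3; maximin = 3.
Column maxima: b1 → 8, b2 → 8; minimax = 8.
3 ≠ 8, so there is no saddle point; optimal play is mixed.
Let Player I play Up with probability p. Expected payoff against b1: (-4)p + 8(1−p) = −12p + 8; against b2: 8p + 3(1−p) = 5p + 3.
Setting these equal: −12p + 8 = 5p + 3 ⇒ −17p = -5 ⇒ p = 5/17, and the value is (-12)·(5/17) + 8 = 76/17.
For Player II: with q = P(b1), equating Up's and Down's payoffs gives −12q + 8 = 5q + 3 ⇒ q = 5/17.

76/17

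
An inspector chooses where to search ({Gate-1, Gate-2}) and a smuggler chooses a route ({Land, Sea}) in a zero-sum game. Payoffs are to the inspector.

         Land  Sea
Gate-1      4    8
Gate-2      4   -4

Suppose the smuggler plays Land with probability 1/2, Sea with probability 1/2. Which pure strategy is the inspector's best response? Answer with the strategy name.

Expected payoff of Gate-1: (1/2)·4 + (1/2)·8 = 6.
Expected payoff of Gate-2: (1/2)·4 + (1/2)·(-4) = 0.
The largest is 6, so the inspector's best response is Gate-1.

Gate-1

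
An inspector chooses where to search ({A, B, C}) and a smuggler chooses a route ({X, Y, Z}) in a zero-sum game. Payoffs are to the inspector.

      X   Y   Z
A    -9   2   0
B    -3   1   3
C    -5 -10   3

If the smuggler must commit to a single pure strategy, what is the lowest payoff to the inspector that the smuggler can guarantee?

-3

Column maxima: X → -3, Y → 2, Z → 3.
The smallest of these is -3.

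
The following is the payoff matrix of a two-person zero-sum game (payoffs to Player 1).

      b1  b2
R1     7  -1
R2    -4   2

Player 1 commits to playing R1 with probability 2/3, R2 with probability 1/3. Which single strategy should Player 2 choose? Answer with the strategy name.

b2

If Player 2 plays b1, Player 1's expected payoff is (2/3)·7 + (1/3)·(-4) = 10/3.
If Player 2 plays b2, Player 1's expected payoff is (2/3)·(-1) + (1/3)·2 = 0.
Player 2 minimizes Player 1's payoff; the smallest is 0, so the best response is b2.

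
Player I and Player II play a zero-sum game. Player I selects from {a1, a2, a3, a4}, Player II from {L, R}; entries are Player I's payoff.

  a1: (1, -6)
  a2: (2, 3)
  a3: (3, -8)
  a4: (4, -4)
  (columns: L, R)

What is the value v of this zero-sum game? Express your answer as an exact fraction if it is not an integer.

Row minima: a1 → -6, a2 → 2, a3 → -8, a4 → -4; maximin = 2.
Column maxima: L → 4, R → 3; minimax = 3.
2 ≠ 3, so there is no saddle point; optimal play is mixed.
a1 is strictly dominated by a2, so Player I never plays it.
a3 is strictly dominated by a4, so Player I never plays it.
On the remaining 2×2 (a2, a4 vs L, R):
Let Player I play a2 with probability p. Expected payoff against L: 2p + 4(1−p) = −2p + 4; against R: 3p + (-4)(1−p) = 7p − 4.
Setting these equal: −2p + 4 = 7p − 4 ⇒ −9p = -8 ⇒ p = 8/9, and the value is (-2)·(8/9) + 4 = 20/9.
For Player II: with q = P(L), equating a2's and a4's payoffs gives −q + 3 = 8q − 4 ⇒ q = 7/9.

20/9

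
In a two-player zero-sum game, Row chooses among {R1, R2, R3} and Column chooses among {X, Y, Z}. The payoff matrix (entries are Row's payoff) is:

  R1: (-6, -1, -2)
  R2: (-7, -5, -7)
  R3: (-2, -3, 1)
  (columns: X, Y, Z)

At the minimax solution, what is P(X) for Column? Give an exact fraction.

1/3

Row minima: R1 → -6, R2 → -7, R3 → -3; maximin = -3.
Column maxima: X → -2, Y → -1, Z → 1; minimax = -2.
-3 ≠ -2, so there is no saddle point; optimal play is mixed.
R2 is strictly dominated by R1, so Row never plays it.
With R2 eliminated, Z is strictly dominated by X (it gives Row strictly more in every remaining row), so Column never plays it.
On the remaining 2×2 (R1, R3 vs X, Y):
Let Row play R1 with probability p. Expected payoff against X: (-6)p + (-2)(1−p) = −4p − 2; against Y: (-1)p + (-3)(1−p) = 2p − 3.
Setting these equal: −4p − 2 = 2p − 3 ⇒ −6p = -1 ⇒ p = 1/6, and the value is (-4)·(1/6) − 2 = -8/3.
For Column: with q = P(X), equating R1's and R3's payoffs gives −5q − 1 = q − 3 ⇒ q = 1/3.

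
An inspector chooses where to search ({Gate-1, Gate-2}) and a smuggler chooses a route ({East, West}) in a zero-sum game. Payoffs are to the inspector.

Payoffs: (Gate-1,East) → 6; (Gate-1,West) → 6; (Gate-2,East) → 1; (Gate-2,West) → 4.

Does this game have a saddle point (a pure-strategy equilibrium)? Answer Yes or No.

Row minima: Gate-1 → 6, Gate-2 → 1; maximin = 6.
Column maxima: East → 6, West → 6; minimax = 6.
maximin = minimax = 6, so a saddle point exists.

Yes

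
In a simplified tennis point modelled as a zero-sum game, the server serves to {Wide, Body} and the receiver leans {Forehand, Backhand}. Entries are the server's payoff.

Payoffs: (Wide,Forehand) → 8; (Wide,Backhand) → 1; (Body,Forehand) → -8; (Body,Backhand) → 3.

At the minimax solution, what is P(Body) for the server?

Row minima: Wide → 1, Body → -8; maximin = 1.
Column maxima: Forehand → 8, Backhand → 3; minimax = 3.
1 ≠ 3, so there is no saddle point; optimal play is mixed.
Let the server play Wide with probability p. Expected payoff against Forehand: 8p + (-8)(1−p) = 16p − 8; against Backhand: 1p + 3(1−p) = −2p + 3.
Setting these equal: 16p − 8 = −2p + 3 ⇒ 18p = 11 ⇒ p = 11/18, and the value is (16)·(11/18) − 8 = 16/9.
For the receiver: with q = P(Forehand), equating Wide's and Body's payoffs gives 7q + 1 = −11q + 3 ⇒ q = 1/9.

7/18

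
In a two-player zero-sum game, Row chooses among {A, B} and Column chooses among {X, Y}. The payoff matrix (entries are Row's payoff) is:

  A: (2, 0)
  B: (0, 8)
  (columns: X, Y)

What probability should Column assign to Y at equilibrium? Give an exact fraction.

1/5

Row minima: A → 0, B → 0; maximin = 0.
Column maxima: X → 2, Y → 8; minimax = 2.
0 ≠ 2, so there is no saddle point; optimal play is mixed.
Let Row play A with probability p. Expected payoff against X: 2p + 0(1−p) = 2p; against Y: 0p + 8(1−p) = −8p + 8.
Setting these equal: 2p = −8p + 8 ⇒ 10p = 8 ⇒ p = 4/5, and the value is (2)·(4/5) = 8/5.
For Column: with q = P(X), equating A's and B's payoffs gives 2q = −8q + 8 ⇒ q = 4/5.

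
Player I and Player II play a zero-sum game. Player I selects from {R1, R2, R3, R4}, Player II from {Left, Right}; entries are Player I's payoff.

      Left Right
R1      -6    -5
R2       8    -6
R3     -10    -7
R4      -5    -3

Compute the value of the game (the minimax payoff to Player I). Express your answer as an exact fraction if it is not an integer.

Row minima: R1 → -6, R2 → -6, R3 → -10, R4 → -5; maximin = -5.
Column maxima: Left → 8, Right → -3; minimax = -3.
-5 ≠ -3, so there is no saddle point; optimal play is mixed.
R1 is strictly dominated by R4, so Player I never plays it.
R3 is strictly dominated by R2, so Player I never plays it.
On the remaining 2×2 (R2, R4 vs Left, Right):
Let Player I play R2 with probability p. Expected payoff against Left: 8p + (-5)(1−p) = 13p − 5; against Right: (-6)p + (-3)(1−p) = −3p − 3.
Setting these equal: 13p − 5 = −3p − 3 ⇒ 16p = 2 ⇒ p = 1/8, and the value is (13)·(1/8) − 5 = -27/8.
For Player II: with q = P(Left), equating R2's and R4's payoffs gives 14q − 6 = −2q − 3 ⇒ q = 3/16.

-27/8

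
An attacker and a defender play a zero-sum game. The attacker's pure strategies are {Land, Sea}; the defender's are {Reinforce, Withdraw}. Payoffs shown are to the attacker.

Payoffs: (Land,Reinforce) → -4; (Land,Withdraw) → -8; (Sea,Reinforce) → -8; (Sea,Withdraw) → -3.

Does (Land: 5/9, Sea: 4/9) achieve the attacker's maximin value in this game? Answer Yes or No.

Yes

Against Reinforce this mix gives (5/9)·(-4) + (4/9)·(-8) = -52/9.
Against Withdraw this mix gives (5/9)·(-8) + (4/9)·(-3) = -52/9.
All of the defender's active replies (Reinforce, Withdraw) yield -52/9, and no column does worse for the attacker. The mix makes the defender indifferent and guarantees -52/9, so it is optimal.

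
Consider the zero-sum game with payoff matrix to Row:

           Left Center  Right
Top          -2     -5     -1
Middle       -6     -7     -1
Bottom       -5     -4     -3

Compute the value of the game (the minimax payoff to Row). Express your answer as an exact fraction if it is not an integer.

Row minima: Top → -5, Middle → -7, Bottom → -5; maximin = -5.
Column maxima: Left → -2, Center → -4, Right → -1; minimax = -4.
-5 ≠ -4, so there is no saddle point; optimal play is mixed.
Right is strictly dominated by Left (it gives Row strictly more in every row), so Column never plays it.
With Right eliminated, Middle is strictly dominated by Top (Top gives Row strictly more in every remaining column), so Row never plays it.
On the remaining 2×2 (Top, Bottom vs Left, Center):
Let Row play Top with probability p. Expected payoff against Left: (-2)p + (-5)(1−p) = 3p − 5; against Center: (-5)p + (-4)(1−p) = −p − 4.
Setting these equal: 3p − 5 = −p − 4 ⇒ 4p = 1 ⇒ p = 1/4, and the value is (3)·(1/4) − 5 = -17/4.
For Column: with q = P(Left), equating Top's and Bottom's payoffs gives 3q − 5 = −q − 4 ⇒ q = 1/4.

-17/4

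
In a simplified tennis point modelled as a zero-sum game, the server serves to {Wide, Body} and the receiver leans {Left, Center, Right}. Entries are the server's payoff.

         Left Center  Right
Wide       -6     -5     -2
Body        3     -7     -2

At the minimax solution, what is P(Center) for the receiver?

9/11

Row minima: Wide → -6, Body → -7; maximin = -6.
Column maxima: Left → 3, Center → -5, Right → -2; minimax = -5.
-6 ≠ -5, so there is no saddle point; optimal play is mixed.
Right is strictly dominated by Center (it gives the server strictly more in every row), so the receiver never plays it.
On the remaining 2×2 (Wide, Body vs Left, Center):
Let the server play Wide with probability p. Expected payoff against Left: (-6)p + 3(1−p) = −9p + 3; against Center: (-5)p + (-7)(1−p) = 2p − 7.
Setting these equal: −9p + 3 = 2p − 7 ⇒ −11p = -10 ⇒ p = 10/11, and the value is (-9)·(10/11) + 3 = -57/11.
For the receiver: with q = P(Left), equating Wide's and Body's payoffs gives −q − 5 = 10q − 7 ⇒ q = 2/11.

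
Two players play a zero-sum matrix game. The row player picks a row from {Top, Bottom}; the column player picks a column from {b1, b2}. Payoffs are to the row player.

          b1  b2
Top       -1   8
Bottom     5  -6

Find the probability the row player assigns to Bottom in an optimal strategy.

9/20

Row minima: Top → -1, Bottom → -6; maximin = -1.
Column maxima: b1 → 5, b2 → 8; minimax = 5.
-1 ≠ 5, so there is no saddle point; optimal play is mixed.
Let the row player play Top with probability p. Expected payoff against b1: (-1)p + 5(1−p) = −6p + 5; against b2: 8p + (-6)(1−p) = 14p − 6.
Setting these equal: −6p + 5 = 14p − 6 ⇒ −20p = -11 ⇒ p = 11/20, and the value is (-6)·(11/20) + 5 = 17/10.
For the column player: with q = P(b1), equating Top's and Bottom's payoffs gives −9q + 8 = 11q − 6 ⇒ q = 7/10.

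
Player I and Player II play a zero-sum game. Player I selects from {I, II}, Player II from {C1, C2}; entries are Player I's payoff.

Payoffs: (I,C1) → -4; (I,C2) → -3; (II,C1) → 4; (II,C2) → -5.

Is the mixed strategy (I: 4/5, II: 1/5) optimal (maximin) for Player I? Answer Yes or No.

No

Against C1 this mix gives (4/5)·(-4) + (1/5)·4 = -12/5.
Against C2 this mix gives (4/5)·(-3) + (1/5)·(-5) = -17/5.
Player II will play C2, holding Player I to -17/5. Shifting weight toward the row that does better against C2 would raise this floor (the equalizing mix achieves -16/5 against both C2 and C1), so the proposed strategy is not optimal.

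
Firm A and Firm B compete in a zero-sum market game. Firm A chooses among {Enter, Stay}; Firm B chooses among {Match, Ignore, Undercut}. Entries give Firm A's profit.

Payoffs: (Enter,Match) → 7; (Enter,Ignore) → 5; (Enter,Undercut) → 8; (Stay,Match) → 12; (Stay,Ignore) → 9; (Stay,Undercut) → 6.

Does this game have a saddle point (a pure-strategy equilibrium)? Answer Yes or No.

Row minima: Enter → 5, Stay → 6; maximin = 6.
Column maxima: Match → 12, Ignore → 9, Undercut → 8; minimax = 8.
6 ≠ 8, so no pure-strategy equilibrium exists.

No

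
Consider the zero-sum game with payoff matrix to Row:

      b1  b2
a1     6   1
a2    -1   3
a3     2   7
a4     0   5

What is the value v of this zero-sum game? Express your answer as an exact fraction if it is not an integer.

4

Row minima: a1 → 1, a2 → -1, a3 → 2, a4 → 0; maximin = 2.
Column maxima: b1 → 6, b2 → 7; minimax = 6.
2 ≠ 6, so there is no saddle point; optimal play is mixed.
a2 is strictly dominated by a3, so Row never plays it.
a4 is strictly dominated by a3, so Row never plays it.
On the remaining 2×2 (a1, a3 vs b1, b2):
Let Row play a1 with probability p. Expected payoff against b1: 6p + 2(1−p) = 4p + 2; against b2: 1p + 7(1−p) = −6p + 7.
Setting these equal: 4p + 2 = −6p + 7 ⇒ 10p = 5 ⇒ p = 1/2, and the value is (4)·(1/2) + 2 = 4.
For Column: with q = P(b1), equating a1's and a3's payoffs gives 5q + 1 = −5q + 7 ⇒ q = 3/5.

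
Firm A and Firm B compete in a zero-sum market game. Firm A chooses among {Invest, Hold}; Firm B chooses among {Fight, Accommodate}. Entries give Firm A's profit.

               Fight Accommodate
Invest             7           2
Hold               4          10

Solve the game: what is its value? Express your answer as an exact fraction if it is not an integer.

62/11

Row minima: Invest → 2, Hold → 4; maximin = 4.
Column maxima: Fight → 7, Accommodate → 10; minimax = 7.
4 ≠ 7, so there is no saddle point; optimal play is mixed.
Let Firm A play Invest with probability p. Expected payoff against Fight: 7p + 4(1−p) = 3p + 4; against Accommodate: 2p + 10(1−p) = −8p + 10.
Setting these equal: 3p + 4 = −8p + 10 ⇒ 11p = 6 ⇒ p = 6/11, and the value is (3)·(6/11) + 4 = 62/11.
For Firm B: with q = P(Fight), equating Invest's and Hold's payoffs gives 5q + 2 = −6q + 10 ⇒ q = 8/11.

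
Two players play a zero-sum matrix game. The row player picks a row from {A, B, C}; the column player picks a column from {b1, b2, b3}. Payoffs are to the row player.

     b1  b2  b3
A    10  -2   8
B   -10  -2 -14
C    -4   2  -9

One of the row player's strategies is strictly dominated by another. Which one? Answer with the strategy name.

C gives a strictly higher payoff than B against every column: -4 > -10, 2 > -2, -9 > -14.
So B is strictly dominated and the row player never plays it.

B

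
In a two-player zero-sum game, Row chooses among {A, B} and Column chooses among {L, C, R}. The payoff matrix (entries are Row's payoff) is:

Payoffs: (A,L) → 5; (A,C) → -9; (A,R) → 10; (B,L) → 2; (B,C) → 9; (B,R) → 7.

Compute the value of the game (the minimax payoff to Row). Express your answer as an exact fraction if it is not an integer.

Row minima: A → -9, B → 2; maximin = 2.
Column maxima: L → 5, C → 9, R → 10; minimax = 5.
2 ≠ 5, so there is no saddle point; optimal play is mixed.
R is strictly dominated by L (it gives Row strictly more in every row), so Column never plays it.
On the remaining 2×2 (A, B vs L, C):
Let Row play A with probability p. Expected payoff against L: 5p + 2(1−p) = 3p + 2; against C: (-9)p + 9(1−p) = −18p + 9.
Setting these equal: 3p + 2 = −18p + 9 ⇒ 21p = 7 ⇒ p = 1/3, and the value is (3)·(1/3) + 2 = 3.
For Column: with q = P(L), equating A's and B's payoffs gives 14q − 9 = −7q + 9 ⇒ q = 6/7.

3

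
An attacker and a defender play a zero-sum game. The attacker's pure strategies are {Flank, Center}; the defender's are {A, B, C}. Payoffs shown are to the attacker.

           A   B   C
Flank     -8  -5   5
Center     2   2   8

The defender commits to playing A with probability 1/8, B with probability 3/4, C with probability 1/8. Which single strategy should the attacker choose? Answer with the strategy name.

Expected payoff of Flank: (1/8)·(-8) + (3/4)·(-5) + (1/8)·5 = -33/8.
Expected payoff of Center: (1/8)·2 + (3/4)·2 + (1/8)·8 = 11/4.
The largest is 11/4, so the attacker's best response is Center.

Center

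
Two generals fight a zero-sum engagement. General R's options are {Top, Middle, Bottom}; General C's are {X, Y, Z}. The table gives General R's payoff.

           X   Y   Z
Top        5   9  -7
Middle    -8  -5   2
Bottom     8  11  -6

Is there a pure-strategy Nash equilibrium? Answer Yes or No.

No

Row minima: Top → -7, Middle → -8, Bottom → -6; maximin = -6.
Column maxima: X → 8, Y → 11, Z → 2; minimax = 2.
-6 ≠ 2, so no pure-strategy equilibrium exists.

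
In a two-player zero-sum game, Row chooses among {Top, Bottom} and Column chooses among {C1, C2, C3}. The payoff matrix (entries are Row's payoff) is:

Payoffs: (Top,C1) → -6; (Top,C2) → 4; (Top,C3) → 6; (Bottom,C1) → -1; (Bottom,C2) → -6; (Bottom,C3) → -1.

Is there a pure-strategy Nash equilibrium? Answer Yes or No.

No

Row minima: Top → -6, Bottom → -6; maximin = -6.
Column maxima: C1 → -1, C2 → 4, C3 → 6; minimax = -1.
-6 ≠ -1, so no pure-strategy equilibrium exists.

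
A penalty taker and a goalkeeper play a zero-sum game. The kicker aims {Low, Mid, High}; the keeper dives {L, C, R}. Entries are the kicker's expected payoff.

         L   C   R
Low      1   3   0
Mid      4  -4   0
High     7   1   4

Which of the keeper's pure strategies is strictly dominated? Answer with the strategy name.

R holds the kicker's payoff strictly below L in every row: 0 < 1, 0 < 4, 4 < 7.
So L is strictly dominated for the keeper.

L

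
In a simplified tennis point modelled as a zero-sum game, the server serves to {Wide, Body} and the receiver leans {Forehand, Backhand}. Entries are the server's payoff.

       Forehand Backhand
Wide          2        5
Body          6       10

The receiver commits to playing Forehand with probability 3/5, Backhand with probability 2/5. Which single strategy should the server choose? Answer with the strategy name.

Expected payoff of Wide: (3/5)·2 + (2/5)·5 = 16/5.
Expected payoff of Body: (3/5)·6 + (2/5)·10 = 38/5.
The largest is 38/5, so the server's best response is Body.

Body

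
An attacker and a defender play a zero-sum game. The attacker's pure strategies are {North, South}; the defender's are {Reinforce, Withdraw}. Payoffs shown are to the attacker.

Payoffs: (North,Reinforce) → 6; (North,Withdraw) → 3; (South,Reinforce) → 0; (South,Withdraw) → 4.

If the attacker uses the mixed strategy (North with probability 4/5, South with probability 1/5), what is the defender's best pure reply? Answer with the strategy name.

Withdraw

If the defender plays Reinforce, the attacker's expected payoff is (4/5)·6 + (1/5)·0 = 24/5.
If the defender plays Withdraw, the attacker's expected payoff is (4/5)·3 + (1/5)·4 = 16/5.
The defender minimizes the attacker's payoff; the smallest is 16/5, so the best response is Withdraw.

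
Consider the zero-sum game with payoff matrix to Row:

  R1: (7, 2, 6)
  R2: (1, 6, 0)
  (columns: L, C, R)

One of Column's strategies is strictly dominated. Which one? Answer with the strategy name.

L

R holds Row's payoff strictly below L in every row: 6 < 7, 0 < 1.
So L is strictly dominated for Column.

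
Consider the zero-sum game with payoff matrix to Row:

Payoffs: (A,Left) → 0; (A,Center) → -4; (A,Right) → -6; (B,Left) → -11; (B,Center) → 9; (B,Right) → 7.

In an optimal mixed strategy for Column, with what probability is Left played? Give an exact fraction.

Row minima: A → -6, B → -11; maximin = -6.
Column maxima: Left → 0, Center → 9, Right → 7; minimax = 0.
-6 ≠ 0, so there is no saddle point; optimal play is mixed.
Center is strictly dominated by Right (it gives Row strictly more in every row), so Column never plays it.
On the remaining 2×2 (A, B vs Left, Right):
Let Row play A with probability p. Expected payoff against Left: 0p + (-11)(1−p) = 11p − 11; against Right: (-6)p + 7(1−p) = −13p + 7.
Setting these equal: 11p − 11 = −13p + 7 ⇒ 24p = 18 ⇒ p = 3/4, and the value is (11)·(3/4) − 11 = -11/4.
For Column: with q = P(Left), equating A's and B's payoffs gives 6q − 6 = −18q + 7 ⇒ q = 13/24.

13/24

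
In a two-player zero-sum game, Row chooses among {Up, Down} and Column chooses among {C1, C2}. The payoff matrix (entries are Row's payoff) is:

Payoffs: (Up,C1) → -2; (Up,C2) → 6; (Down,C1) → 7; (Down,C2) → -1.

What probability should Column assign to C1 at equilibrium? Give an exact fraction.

Row minima: Up → -2, Down → -1; maximin = -1.
Column maxima: C1 → 7, C2 → 6; minimax = 6.
-1 ≠ 6, so there is no saddle point; optimal play is mixed.
Let Row play Up with probability p. Expected payoff against C1: (-2)p + 7(1−p) = −9p + 7; against C2: 6p + (-1)(1−p) = 7p − 1.
Setting these equal: −9p + 7 = 7p − 1 ⇒ −16p = -8 ⇒ p = 1/2, and the value is (-9)·(1/2) + 7 = 5/2.
For Column: with q = P(C1), equating Up's and Down's payoffs gives −8q + 6 = 8q − 1 ⇒ q = 7/16.

7/16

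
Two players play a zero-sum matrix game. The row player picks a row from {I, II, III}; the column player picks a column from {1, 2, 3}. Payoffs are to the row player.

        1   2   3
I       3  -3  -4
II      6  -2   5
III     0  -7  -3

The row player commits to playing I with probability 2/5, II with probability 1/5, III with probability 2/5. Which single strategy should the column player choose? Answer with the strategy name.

If the column player plays 1, the row player's expected payoff is (2/5)·3 + (1/5)·6 + (2/5)·0 = 12/5.
If the column player plays 2, the row player's expected payoff is (2/5)·(-3) + (1/5)·(-2) + (2/5)·(-7) = -22/5.
If the column player plays 3, the row player's expected payoff is (2/5)·(-4) + (1/5)·5 + (2/5)·(-3) = -9/5.
The column player minimizes the row player's payoff; the smallest is -22/5, so the best response is 2.

2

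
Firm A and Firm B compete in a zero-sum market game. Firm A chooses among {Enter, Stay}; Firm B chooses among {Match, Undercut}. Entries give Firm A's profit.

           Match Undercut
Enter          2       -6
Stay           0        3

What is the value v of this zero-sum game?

6/11

Row minima: Enter → -6, Stay → 0; maximin = 0.
Column maxima: Match → 2, Undercut → 3; minimax = 2.
0 ≠ 2, so there is no saddle point; optimal play is mixed.
Let Firm A play Enter with probability p. Expected payoff against Match: 2p + 0(1−p) = 2p; against Undercut: (-6)p + 3(1−p) = −9p + 3.
Setting these equal: 2p = −9p + 3 ⇒ 11p = 3 ⇒ p = 3/11, and the value is (2)·(3/11) = 6/11.
For Firm B: with q = P(Match), equating Enter's and Stay's payoffs gives 8q − 6 = −3q + 3 ⇒ q = 9/11.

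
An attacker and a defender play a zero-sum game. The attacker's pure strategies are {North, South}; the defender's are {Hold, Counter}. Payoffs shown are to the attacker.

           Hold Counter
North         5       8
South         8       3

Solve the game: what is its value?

49/8

Row minima: North → 5, South → 3; maximin = 5.
Column maxima: Hold → 8, Counter → 8; minimax = 8.
5 ≠ 8, so there is no saddle point; optimal play is mixed.
Let the attacker play North with probability p. Expected payoff against Hold: 5p + 8(1−p) = −3p + 8; against Counter: 8p + 3(1−p) = 5p + 3.
Setting these equal: −3p + 8 = 5p + 3 ⇒ −8p = -5 ⇒ p = 5/8, and the value is (-3)·(5/8) + 8 = 49/8.
For the defender: with q = P(Hold), equating North's and South's payoffs gives −3q + 8 = 5q + 3 ⇒ q = 5/8.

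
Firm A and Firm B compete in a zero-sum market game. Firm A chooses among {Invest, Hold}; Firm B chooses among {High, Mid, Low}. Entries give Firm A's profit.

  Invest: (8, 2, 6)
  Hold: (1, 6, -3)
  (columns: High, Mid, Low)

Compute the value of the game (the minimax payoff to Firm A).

Row minima: Invest → 2, Hold → -3; maximin = 2.
Column maxima: High → 8, Mid → 6, Low → 6; minimax = 6.
2 ≠ 6, so there is no saddle point; optimal play is mixed.
High is strictly dominated by Low (it gives Firm A strictly more in every row), so Firm B never plays it.
On the remaining 2×2 (Invest, Hold vs Mid, Low):
Let Firm A play Invest with probability p. Expected payoff against Mid: 2p + 6(1−p) = −4p + 6; against Low: 6p + (-3)(1−p) = 9p − 3.
Setting these equal: −4p + 6 = 9p − 3 ⇒ −13p = -9 ⇒ p = 9/13, and the value is (-4)·(9/13) + 6 = 42/13.
For Firm B: with q = P(Mid), equating Invest's and Hold's payoffs gives −4q + 6 = 9q − 3 ⇒ q = 9/13.

42/13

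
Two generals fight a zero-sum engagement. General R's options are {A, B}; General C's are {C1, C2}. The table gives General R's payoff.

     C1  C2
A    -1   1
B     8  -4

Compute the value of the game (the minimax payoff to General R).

Row minima: A → -1, B → -4; maximin = -1.
Column maxima: C1 → 8, C2 → 1; minimax = 1.
-1 ≠ 1, so there is no saddle point; optimal play is mixed.
Let General R play A with probability p. Expected payoff against C1: (-1)p + 8(1−p) = −9p + 8; against C2: 1p + (-4)(1−p) = 5p − 4.
Setting these equal: −9p + 8 = 5p − 4 ⇒ −14p = -12 ⇒ p = 6/7, and the value is (-9)·(6/7) + 8 = 2/7.
For General C: with q = P(C1), equating A's and B's payoffs gives −2q + 1 = 12q − 4 ⇒ q = 5/14.

2/7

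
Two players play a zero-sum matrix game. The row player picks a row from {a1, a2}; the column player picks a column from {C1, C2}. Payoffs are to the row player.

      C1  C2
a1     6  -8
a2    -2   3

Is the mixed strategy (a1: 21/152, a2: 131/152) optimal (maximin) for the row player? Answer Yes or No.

No

Against C1 this mix gives (21/152)·6 + (131/152)·(-2) = -17/19.
Against C2 this mix gives (21/152)·(-8) + (131/152)·3 = 225/152.
The column player will play C1, holding the row player to -17/19. Shifting weight toward the row that does better against C1 would raise this floor (the equalizing mix achieves 2/19 against both C1 and C2), so the proposed strategy is not optimal.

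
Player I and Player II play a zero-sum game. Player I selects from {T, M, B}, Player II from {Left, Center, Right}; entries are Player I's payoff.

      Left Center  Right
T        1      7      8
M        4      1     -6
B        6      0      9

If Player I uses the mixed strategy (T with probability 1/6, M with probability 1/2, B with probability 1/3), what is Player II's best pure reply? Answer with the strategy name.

Right

If Player II plays Left, Player I's expected payoff is (1/6)·1 + (1/2)·4 + (1/3)·6 = 25/6.
If Player II plays Center, Player I's expected payoff is (1/6)·7 + (1/2)·1 + (1/3)·0 = 5/3.
If Player II plays Right, Player I's expected payoff is (1/6)·8 + (1/2)·(-6) + (1/3)·9 = 4/3.
Player II minimizes Player I's payoff; the smallest is 4/3, so the best response is Right.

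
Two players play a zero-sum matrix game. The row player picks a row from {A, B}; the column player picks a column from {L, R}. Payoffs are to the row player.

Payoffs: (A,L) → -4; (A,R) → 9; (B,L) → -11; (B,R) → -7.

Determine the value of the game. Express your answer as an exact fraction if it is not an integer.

-4

Row minima: A → -4, B → -11; maximin = -4.
Column maxima: L → -4, R → 9; minimax = -4.
Since maximin = minimax = -4, there is a saddle point and the value is -4.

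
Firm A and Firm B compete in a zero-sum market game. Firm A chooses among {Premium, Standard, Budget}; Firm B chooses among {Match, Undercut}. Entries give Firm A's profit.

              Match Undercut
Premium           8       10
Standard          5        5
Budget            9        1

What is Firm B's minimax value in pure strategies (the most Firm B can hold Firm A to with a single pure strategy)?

9

Column maxima: Match → 9, Undercut → 10.
The smallest of these is 9.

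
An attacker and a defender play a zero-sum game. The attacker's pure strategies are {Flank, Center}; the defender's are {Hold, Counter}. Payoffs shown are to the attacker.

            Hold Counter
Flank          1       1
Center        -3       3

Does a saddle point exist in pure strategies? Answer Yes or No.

Row minima: Flank → 1, Center → -3; maximin = 1.
Column maxima: Hold → 1, Counter → 3; minimax = 1.
maximin = minimax = 1, so a saddle point exists.

Yes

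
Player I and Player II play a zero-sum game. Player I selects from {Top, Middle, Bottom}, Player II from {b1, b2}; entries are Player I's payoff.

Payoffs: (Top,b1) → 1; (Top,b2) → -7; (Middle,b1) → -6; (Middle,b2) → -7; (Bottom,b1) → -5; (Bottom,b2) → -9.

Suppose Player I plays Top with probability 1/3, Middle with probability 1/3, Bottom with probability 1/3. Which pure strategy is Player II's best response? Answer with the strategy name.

If Player II plays b1, Player I's expected payoff is (1/3)·1 + (1/3)·(-6) + (1/3)·(-5) = -10/3.
If Player II plays b2, Player I's expected payoff is (1/3)·(-7) + (1/3)·(-7) + (1/3)·(-9) = -23/3.
Player II minimizes Player I's payoff; the smallest is -23/3, so the best response is b2.

b2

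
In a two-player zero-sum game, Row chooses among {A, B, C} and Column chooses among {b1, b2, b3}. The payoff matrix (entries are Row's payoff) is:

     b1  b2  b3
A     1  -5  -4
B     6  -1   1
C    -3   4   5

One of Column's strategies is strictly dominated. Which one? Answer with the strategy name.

b3

b2 holds Row's payoff strictly below b3 in every row: -5 < -4, -1 < 1, 4 < 5.
So b3 is strictly dominated for Column.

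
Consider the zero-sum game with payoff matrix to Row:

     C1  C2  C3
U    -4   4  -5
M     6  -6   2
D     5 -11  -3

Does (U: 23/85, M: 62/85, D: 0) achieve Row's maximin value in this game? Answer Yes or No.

Against C1 this mix gives (23/85)·(-4) + (62/85)·6 = 56/17.
Against C2 this mix gives (23/85)·4 + (62/85)·(-6) = -56/17.
Against C3 this mix gives (23/85)·(-5) + (62/85)·2 = 9/85.
Column will play C2, holding Row to -56/17. Shifting weight toward the row that does better against C2 would raise this floor (the equalizing mix achieves -22/17 against both C2 and C3), so the proposed strategy is not optimal.

No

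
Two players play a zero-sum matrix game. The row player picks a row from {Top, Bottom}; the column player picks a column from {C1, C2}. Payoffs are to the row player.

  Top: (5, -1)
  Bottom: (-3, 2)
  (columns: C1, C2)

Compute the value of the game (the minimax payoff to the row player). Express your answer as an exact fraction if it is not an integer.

7/11

Row minima: Top → -1, Bottom → -3; maximin = -1.
Column maxima: C1 → 5, C2 → 2; minimax = 2.
-1 ≠ 2, so there is no saddle point; optimal play is mixed.
Let the row player play Top with probability p. Expected payoff against C1: 5p + (-3)(1−p) = 8p − 3; against C2: (-1)p + 2(1−p) = −3p + 2.
Setting these equal: 8p − 3 = −3p + 2 ⇒ 11p = 5 ⇒ p = 5/11, and the value is (8)·(5/11) − 3 = 7/11.
For the column player: with q = P(C1), equating Top's and Bottom's payoffs gives 6q − 1 = −5q + 2 ⇒ q = 3/11.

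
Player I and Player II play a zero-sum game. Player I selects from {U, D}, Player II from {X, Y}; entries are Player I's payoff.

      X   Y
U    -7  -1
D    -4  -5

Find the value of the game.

Row minima: U → -7, D → -5; maximin = -5.
Column maxima: X → -4, Y → -1; minimax = -4.
-5 ≠ -4, so there is no saddle point; optimal play is mixed.
Let Player I play U with probability p. Expected payoff against X: (-7)p + (-4)(1−p) = −3p − 4; against Y: (-1)p + (-5)(1−p) = 4p − 5.
Setting these equal: −3p − 4 = 4p − 5 ⇒ −7p = -1 ⇒ p = 1/7, and the value is (-3)·(1/7) − 4 = -31/7.
For Player II: with q = P(X), equating U's and D's payoffs gives −6q − 1 = q − 5 ⇒ q = 4/7.

-31/7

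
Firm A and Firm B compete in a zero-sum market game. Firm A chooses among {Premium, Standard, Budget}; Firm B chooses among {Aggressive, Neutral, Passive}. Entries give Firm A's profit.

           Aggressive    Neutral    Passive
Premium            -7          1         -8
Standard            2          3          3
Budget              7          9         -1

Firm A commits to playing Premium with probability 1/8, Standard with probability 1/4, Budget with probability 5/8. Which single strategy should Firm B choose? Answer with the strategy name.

If Firm B plays Aggressive, Firm A's expected payoff is (1/8)·(-7) + (1/4)·2 + (5/8)·7 = 4.
If Firm B plays Neutral, Firm A's expected payoff is (1/8)·1 + (1/4)·3 + (5/8)·9 = 13/2.
If Firm B plays Passive, Firm A's expected payoff is (1/8)·(-8) + (1/4)·3 + (5/8)·(-1) = -7/8.
Firm B minimizes Firm A's payoff; the smallest is -7/8, so the best response is Passive.

Passive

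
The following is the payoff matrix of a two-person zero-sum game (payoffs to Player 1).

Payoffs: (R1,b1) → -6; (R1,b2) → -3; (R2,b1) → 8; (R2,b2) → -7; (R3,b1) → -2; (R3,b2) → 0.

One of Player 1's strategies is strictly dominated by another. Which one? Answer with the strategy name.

R3 gives a strictly higher payoff than R1 against every column: -2 > -6, 0 > -3.
So R1 is strictly dominated and Player 1 never plays it.

R1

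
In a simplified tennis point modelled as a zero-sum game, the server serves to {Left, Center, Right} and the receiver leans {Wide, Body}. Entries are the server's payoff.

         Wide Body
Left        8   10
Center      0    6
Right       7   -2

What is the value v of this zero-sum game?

Row minima: Left → 8, Center → 0, Right → -2; maximin = 8.
Column maxima: Wide → 8, Body → 10; minimax = 8.
Since maximin = minimax = 8, there is a saddle point and the value is 8.

8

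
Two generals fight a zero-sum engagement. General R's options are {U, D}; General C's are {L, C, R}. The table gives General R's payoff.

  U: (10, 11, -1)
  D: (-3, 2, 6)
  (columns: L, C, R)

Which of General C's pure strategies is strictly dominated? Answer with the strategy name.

L holds General R's payoff strictly below C in every row: 10 < 11, -3 < 2.
So C is strictly dominated for General C.

C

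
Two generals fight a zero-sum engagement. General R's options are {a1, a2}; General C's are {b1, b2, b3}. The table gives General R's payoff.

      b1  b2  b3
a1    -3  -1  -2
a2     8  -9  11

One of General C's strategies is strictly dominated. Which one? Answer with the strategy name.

b3

b1 holds General R's payoff strictly below b3 in every row: -3 < -2, 8 < 11.
So b3 is strictly dominated for General C.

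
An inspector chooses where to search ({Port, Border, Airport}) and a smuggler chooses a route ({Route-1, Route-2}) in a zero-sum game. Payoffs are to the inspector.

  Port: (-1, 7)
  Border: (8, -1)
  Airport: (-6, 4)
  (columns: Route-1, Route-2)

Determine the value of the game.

55/17

Row minima: Port → -1, Border → -1, Airport → -6; maximin = -1.
Column maxima: Route-1 → 8, Route-2 → 7; minimax = 7.
-1 ≠ 7, so there is no saddle point; optimal play is mixed.
Airport is strictly dominated by Port, so the inspector never plays it.
On the remaining 2×2 (Port, Border vs Route-1, Route-2):
Let the inspector play Port with probability p. Expected payoff against Route-1: (-1)p + 8(1−p) = −9p + 8; against Route-2: 7p + (-1)(1−p) = 8p − 1.
Setting these equal: −9p + 8 = 8p − 1 ⇒ −17p = -9 ⇒ p = 9/17, and the value is (-9)·(9/17) + 8 = 55/17.
For the smuggler: with q = P(Route-1), equating Port's and Border's payoffs gives −8q + 7 = 9q − 1 ⇒ q = 8/17.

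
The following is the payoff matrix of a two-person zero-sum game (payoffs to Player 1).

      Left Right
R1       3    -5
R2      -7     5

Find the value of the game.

-1

Row minima: R1 → -5, R2 → -7; maximin = -5.
Column maxima: Left → 3, Right → 5; minimax = 3.
-5 ≠ 3, so there is no saddle point; optimal play is mixed.
Let Player 1 play R1 with probability p. Expected payoff against Left: 3p + (-7)(1−p) = 10p − 7; against Right: (-5)p + 5(1−p) = −10p + 5.
Setting these equal: 10p − 7 = −10p + 5 ⇒ 20p = 12 ⇒ p = 3/5, and the value is (10)·(3/5) − 7 = -1.
For Player 2: with q = P(Left), equating R1's and R2's payoffs gives 8q − 5 = −12q + 5 ⇒ q = 1/2.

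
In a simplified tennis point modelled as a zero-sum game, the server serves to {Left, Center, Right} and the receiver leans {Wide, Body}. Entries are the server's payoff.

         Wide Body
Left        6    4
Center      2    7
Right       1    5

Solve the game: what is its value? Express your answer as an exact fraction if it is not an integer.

Row minima: Left → 4, Center → 2, Right → 1; maximin = 4.
Column maxima: Wide → 6, Body → 7; minimax = 6.
4 ≠ 6, so there is no saddle point; optimal play is mixed.
Right is strictly dominated by Center, so the server never plays it.
On the remaining 2×2 (Left, Center vs Wide, Body):
Let the server play Left with probability p. Expected payoff against Wide: 6p + 2(1−p) = 4p + 2; against Body: 4p + 7(1−p) = −3p + 7.
Setting these equal: 4p + 2 = −3p + 7 ⇒ 7p = 5 ⇒ p = 5/7, and the value is (4)·(5/7) + 2 = 34/7.
For the receiver: with q = P(Wide), equating Left's and Center's payoffs gives 2q + 4 = −5q + 7 ⇒ q = 3/7.

34/7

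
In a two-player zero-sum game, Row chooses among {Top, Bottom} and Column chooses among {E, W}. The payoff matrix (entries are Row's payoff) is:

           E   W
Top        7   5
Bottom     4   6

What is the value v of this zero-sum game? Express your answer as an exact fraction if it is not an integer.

11/2

Row minima: Top → 5, Bottom → 4; maximin = 5.
Column maxima: E → 7, W → 6; minimax = 6.
5 ≠ 6, so there is no saddle point; optimal play is mixed.
Let Row play Top with probability p. Expected payoff against E: 7p + 4(1−p) = 3p + 4; against W: 5p + 6(1−p) = −p + 6.
Setting these equal: 3p + 4 = −p + 6 ⇒ 4p = 2 ⇒ p = 1/2, and the value is (3)·(1/2) + 4 = 11/2.
For Column: with q = P(E), equating Top's and Bottom's payoffs gives 2q + 5 = −2q + 6 ⇒ q = 1/4.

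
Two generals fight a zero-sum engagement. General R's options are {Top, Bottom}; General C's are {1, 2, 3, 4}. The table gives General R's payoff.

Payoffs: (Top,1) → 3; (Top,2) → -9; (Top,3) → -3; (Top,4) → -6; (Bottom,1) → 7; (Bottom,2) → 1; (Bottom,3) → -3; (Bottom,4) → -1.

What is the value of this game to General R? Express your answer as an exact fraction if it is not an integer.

Row minima: Top → -9, Bottom → -3; maximin = -3.
Column maxima: 1 → 7, 2 → 1, 3 → -3, 4 → -1; minimax = -3.
Since maximin = minimax = -3, there is a saddle point and the value is -3.

-3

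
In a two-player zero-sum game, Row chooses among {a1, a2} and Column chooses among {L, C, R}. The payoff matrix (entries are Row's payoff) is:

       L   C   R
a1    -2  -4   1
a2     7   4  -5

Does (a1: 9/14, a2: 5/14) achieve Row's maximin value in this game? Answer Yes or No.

Against L this mix gives (9/14)·(-2) + (5/14)·7 = 17/14.
Against C this mix gives (9/14)·(-4) + (5/14)·4 = -8/7.
Against R this mix gives (9/14)·1 + (5/14)·(-5) = -8/7.
All of Column's active replies (C, R) yield -8/7, and no column does worse for Row. The mix makes Column indifferent and guarantees -8/7, so it is optimal.

Yes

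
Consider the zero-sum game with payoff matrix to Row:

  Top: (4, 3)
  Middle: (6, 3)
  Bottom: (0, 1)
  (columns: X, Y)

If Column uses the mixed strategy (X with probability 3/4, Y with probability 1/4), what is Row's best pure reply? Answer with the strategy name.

Middle

Expected payoff of Top: (3/4)·4 + (1/4)·3 = 15/4.
Expected payoff of Middle: (3/4)·6 + (1/4)·3 = 21/4.
Expected payoff of Bottom: (3/4)·0 + (1/4)·1 = 1/4.
The largest is 21/4, so Row's best response is Middle.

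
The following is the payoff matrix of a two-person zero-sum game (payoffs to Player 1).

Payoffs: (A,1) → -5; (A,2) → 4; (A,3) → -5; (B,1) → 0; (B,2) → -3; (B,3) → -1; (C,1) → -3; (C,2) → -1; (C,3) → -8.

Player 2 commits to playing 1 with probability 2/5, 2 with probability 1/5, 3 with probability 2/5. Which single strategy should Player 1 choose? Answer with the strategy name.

B

Expected payoff of A: (2/5)·(-5) + (1/5)·4 + (2/5)·(-5) = -16/5.
Expected payoff of B: (2/5)·0 + (1/5)·(-3) + (2/5)·(-1) = -1.
Expected payoff of C: (2/5)·(-3) + (1/5)·(-1) + (2/5)·(-8) = -23/5.
The largest is -1, so Player 1's best response is B.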